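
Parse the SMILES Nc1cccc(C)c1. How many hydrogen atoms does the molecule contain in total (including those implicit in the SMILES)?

Walk through each heavy atom and fill implicit hydrogens from standard valence (C 4, N 3, O 2, S 2, halogen 1); for lowercase aromatic atoms, an aromatic c carries 1 H when it has two neighbours and 0 H with three, and aromatic n carries 0 H:
  atom 1: N, bond orders sum to 1 (valence 3) → 2 H
  atom 2: aromatic c, 3 neighbours → 0 H
  atom 3: aromatic c, 2 neighbours → 1 H
  atom 4: aromatic c, 2 neighbours → 1 H
  atom 5: aromatic c, 2 neighbours → 1 H
  atom 6: aromatic c, 3 neighbours → 0 H
  atom 7: C, bond orders sum to 1 (valence 4) → 3 H
  atom 8: aromatic c, 2 neighbours → 1 H
Total hydrogens: 9.

9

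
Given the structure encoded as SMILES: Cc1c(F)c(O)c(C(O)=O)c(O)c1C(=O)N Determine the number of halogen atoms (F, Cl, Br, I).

Halogen atoms appear at heavy-atom position 4 (1×F).
Other groups present: 1 amide, 1 carboxylic acid, 2 hydroxyl.
Halogen count: 1.

1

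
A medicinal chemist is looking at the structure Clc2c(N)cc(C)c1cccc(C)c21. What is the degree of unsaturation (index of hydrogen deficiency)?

Molecular formula: C12H12ClN.
DoU = (2C + 2 + N − H − X) / 2, where X is the halogen count and O/S are ignored.
    = (2·12 + 2 + 1 − 12 − 1) / 2 = 14 / 2 = 7.

7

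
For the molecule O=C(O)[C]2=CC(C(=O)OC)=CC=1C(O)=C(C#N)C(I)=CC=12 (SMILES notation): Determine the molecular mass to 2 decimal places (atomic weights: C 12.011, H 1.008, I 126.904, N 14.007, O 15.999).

First, the molecular formula is C14H8INO5 (counting implicit H from valence).
  C: 14 × 12.011 = 168.154
  H: 8 × 1.008 = 8.064
  I: 1 × 126.904 = 126.904
  N: 1 × 14.007 = 14.007
  O: 5 × 15.999 = 79.995
Sum: 14×12.011 + 8×1.008 + 1×126.904 + 1×14.007 + 5×15.999 = 397.124 → 397.12 g/mol.

397.12 g/mol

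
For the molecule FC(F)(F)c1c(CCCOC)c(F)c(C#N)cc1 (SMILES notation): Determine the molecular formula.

C12H11F4NO

Walk through each heavy atom and fill implicit hydrogens from standard valence (C 4, N 3, O 2, S 2, halogen 1); for lowercase aromatic atoms, an aromatic c carries 1 H when it has two neighbours and 0 H with three, and aromatic n carries 0 H:
  atom 1: F (halogen, monovalent) → 0 H
  atom 2: C, bond orders sum to 4 (valence 4) → 0 H
  atom 3: F (halogen, monovalent) → 0 H
  atom 4: F (halogen, monovalent) → 0 H
  atom 5: aromatic c, 3 neighbours → 0 H
  atom 6: aromatic c, 3 neighbours → 0 H
  atom 7: C, bond orders sum to 2 (valence 4) → 2 H
  atom 8: C, bond orders sum to 2 (valence 4) → 2 H
  atom 9: C, bond orders sum to 2 (valence 4) → 2 H
  atom 10: O, bond orders sum to 2 (valence 2) → 0 H
  atom 11: C, bond orders sum to 1 (valence 4) → 3 H
  atom 12: aromatic c, 3 neighbours → 0 H
  atom 13: F (halogen, monovalent) → 0 H
  atom 14: aromatic c, 3 neighbours → 0 H
  atom 15: C, bond orders sum to 4 (valence 4) → 0 H
  atom 16: N, bond orders sum to 3 (valence 3) → 0 H
  atom 17: aromatic c, 2 neighbours → 1 H
  atom 18: aromatic c, 2 neighbours → 1 H
Totals → C:12, H:11, F:4, N:1, O:1.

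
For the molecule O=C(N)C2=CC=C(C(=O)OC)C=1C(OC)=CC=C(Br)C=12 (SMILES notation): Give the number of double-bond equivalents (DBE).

9

Degree of unsaturation = (number of rings) + (number of π bonds).
Ring closures in the SMILES: 2.
π bonds: 7 double bonds (each 1 DoU) → 7 DoU from unsaturation.
Total DoU = 2 + 7 = 9.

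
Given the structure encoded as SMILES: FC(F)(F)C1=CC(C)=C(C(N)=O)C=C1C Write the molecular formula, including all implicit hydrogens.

C10H10F3NO

Walk through each heavy atom and fill implicit hydrogens from standard valence (C 4, N 3, O 2, S 2, halogen 1):
  atom 1: F (halogen, monovalent) → 0 H
  atom 2: C, bond orders sum to 4 (valence 4) → 0 H
  atom 3: F (halogen, monovalent) → 0 H
  atom 4: F (halogen, monovalent) → 0 H
  atom 5: C, bond orders sum to 4 (valence 4) → 0 H
  atom 6: C, bond orders sum to 3 (valence 4) → 1 H
  atom 7: C, bond orders sum to 4 (valence 4) → 0 H
  atom 8: C, bond orders sum to 1 (valence 4) → 3 H
  atom 9: C, bond orders sum to 4 (valence 4) → 0 H
  atom 10: C, bond orders sum to 4 (valence 4) → 0 H
  atom 11: N, bond orders sum to 1 (valence 3) → 2 H
  atom 12: O, bond orders sum to 2 (valence 2) → 0 H
  atom 13: C, bond orders sum to 3 (valence 4) → 1 H
  atom 14: C, bond orders sum to 4 (valence 4) → 0 H
  atom 15: C, bond orders sum to 1 (valence 4) → 3 H
Totals → C:10, H:10, F:3, N:1, O:1.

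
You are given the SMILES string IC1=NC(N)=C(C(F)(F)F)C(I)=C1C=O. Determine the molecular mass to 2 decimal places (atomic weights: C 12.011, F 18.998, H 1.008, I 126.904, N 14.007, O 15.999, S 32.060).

441.92 g/mol

First, the molecular formula is C7H3F3I2N2O (counting implicit H from valence).
  C: 7 × 12.011 = 84.077
  F: 3 × 18.998 = 56.994
  H: 3 × 1.008 = 3.024
  I: 2 × 126.904 = 253.808
  N: 2 × 14.007 = 28.014
  O: 1 × 15.999 = 15.999
Sum: 7×12.011 + 3×18.998 + 3×1.008 + 2×126.904 + 2×14.007 + 1×15.999 = 441.916 → 441.92 g/mol.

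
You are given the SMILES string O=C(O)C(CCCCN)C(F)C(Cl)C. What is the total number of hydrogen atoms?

Walk through each heavy atom and fill implicit hydrogens from standard valence (C 4, N 3, O 2, S 2, halogen 1):
  atom 1: O, bond orders sum to 2 (valence 2) → 0 H
  atom 2: C, bond orders sum to 4 (valence 4) → 0 H
  atom 3: O, bond orders sum to 1 (valence 2) → 1 H
  atom 4: C, bond orders sum to 3 (valence 4) → 1 H
  atom 5: C, bond orders sum to 2 (valence 4) → 2 H
  atom 6: C, bond orders sum to 2 (valence 4) → 2 H
  atom 7: C, bond orders sum to 2 (valence 4) → 2 H
  atom 8: C, bond orders sum to 2 (valence 4) → 2 H
  atom 9: N, bond orders sum to 1 (valence 3) → 2 H
  atom 10: C, bond orders sum to 3 (valence 4) → 1 H
  atom 11: F (halogen, monovalent) → 0 H
  atom 12: C, bond orders sum to 3 (valence 4) → 1 H
  atom 13: Cl (halogen, monovalent) → 0 H
  atom 14: C, bond orders sum to 1 (valence 4) → 3 H
Total hydrogens: 17.

17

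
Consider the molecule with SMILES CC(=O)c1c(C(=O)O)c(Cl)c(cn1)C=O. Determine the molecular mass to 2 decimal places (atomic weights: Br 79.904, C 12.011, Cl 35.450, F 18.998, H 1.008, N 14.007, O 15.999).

First, the molecular formula is C9H6ClNO4 (counting implicit H from valence).
  C: 9 × 12.011 = 108.099
  Cl: 1 × 35.450 = 35.450
  H: 6 × 1.008 = 6.048
  N: 1 × 14.007 = 14.007
  O: 4 × 15.999 = 63.996
Sum: 9×12.011 + 1×35.450 + 6×1.008 + 1×14.007 + 4×15.999 = 227.600 → 227.60 g/mol.

227.60 g/mol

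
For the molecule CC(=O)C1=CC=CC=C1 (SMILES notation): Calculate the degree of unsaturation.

Degree of unsaturation = (number of rings) + (number of π bonds).
Ring closures in the SMILES: 1.
π bonds: 4 double bonds (each 1 DoU) → 4 DoU from unsaturation.
Total DoU = 1 + 4 = 5.

5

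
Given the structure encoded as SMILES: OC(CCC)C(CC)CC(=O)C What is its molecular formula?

Walk through each heavy atom and fill implicit hydrogens from standard valence (C 4, N 3, O 2, S 2, halogen 1):
  atom 1: O, bond orders sum to 1 (valence 2) → 1 H
  atom 2: C, bond orders sum to 3 (valence 4) → 1 H
  atom 3: C, bond orders sum to 2 (valence 4) → 2 H
  atom 4: C, bond orders sum to 2 (valence 4) → 2 H
  atom 5: C, bond orders sum to 1 (valence 4) → 3 H
  atom 6: C, bond orders sum to 3 (valence 4) → 1 H
  atom 7: C, bond orders sum to 2 (valence 4) → 2 H
  atom 8: C, bond orders sum to 1 (valence 4) → 3 H
  atom 9: C, bond orders sum to 2 (valence 4) → 2 H
  atom 10: C, bond orders sum to 4 (valence 4) → 0 H
  atom 11: O, bond orders sum to 2 (valence 2) → 0 H
  atom 12: C, bond orders sum to 1 (valence 4) → 3 H
Totals → C:10, H:20, O:2.

C10H20O2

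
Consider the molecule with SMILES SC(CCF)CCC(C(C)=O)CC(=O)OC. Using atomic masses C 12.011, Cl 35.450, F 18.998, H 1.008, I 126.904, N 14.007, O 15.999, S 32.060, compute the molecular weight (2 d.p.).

250.33 g/mol

First, the molecular formula is C11H19FO3S (counting implicit H from valence).
  C: 11 × 12.011 = 132.121
  F: 1 × 18.998 = 18.998
  H: 19 × 1.008 = 19.152
  O: 3 × 15.999 = 47.997
  S: 1 × 32.060 = 32.060
Sum: 11×12.011 + 1×18.998 + 19×1.008 + 3×15.999 + 1×32.060 = 250.328 → 250.33 g/mol.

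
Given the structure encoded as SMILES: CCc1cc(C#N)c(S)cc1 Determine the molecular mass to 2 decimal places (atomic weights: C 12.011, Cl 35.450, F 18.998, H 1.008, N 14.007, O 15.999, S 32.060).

First, the molecular formula is C9H9NS (counting implicit H from valence).
  C: 9 × 12.011 = 108.099
  H: 9 × 1.008 = 9.072
  N: 1 × 14.007 = 14.007
  S: 1 × 32.060 = 32.060
Sum: 9×12.011 + 9×1.008 + 1×14.007 + 1×32.060 = 163.238 → 163.24 g/mol.

163.24 g/mol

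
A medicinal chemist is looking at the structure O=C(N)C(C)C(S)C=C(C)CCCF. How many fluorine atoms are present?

1

Scan the SMILES for F atoms (remember two-letter symbols like Cl and Br are single atoms).
Fluorine count: 1.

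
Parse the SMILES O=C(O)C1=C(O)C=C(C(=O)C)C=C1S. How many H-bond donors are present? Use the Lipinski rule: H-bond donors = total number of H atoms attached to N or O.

2

Donors: find every N or O and count the H atoms it carries.
  atom 1 (O): bond orders sum to 2 → 0 H
  atom 3 (O): bond orders sum to 1 → 1 H
  atom 6 (O): bond orders sum to 1 → 1 H
  atom 10 (O): bond orders sum to 2 → 0 H
Lipinski HBD = 2.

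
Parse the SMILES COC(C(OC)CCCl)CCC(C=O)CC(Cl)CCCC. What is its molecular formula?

Walk through each heavy atom and fill implicit hydrogens from standard valence (C 4, N 3, O 2, S 2, halogen 1):
  atom 1: C, bond orders sum to 1 (valence 4) → 3 H
  atom 2: O, bond orders sum to 2 (valence 2) → 0 H
  atom 3: C, bond orders sum to 3 (valence 4) → 1 H
  atom 4: C, bond orders sum to 3 (valence 4) → 1 H
  atom 5: O, bond orders sum to 2 (valence 2) → 0 H
  atom 6: C, bond orders sum to 1 (valence 4) → 3 H
  atom 7: C, bond orders sum to 2 (valence 4) → 2 H
  atom 8: C, bond orders sum to 2 (valence 4) → 2 H
  atom 9: Cl (halogen, monovalent) → 0 H
  atom 10: C, bond orders sum to 2 (valence 4) → 2 H
  atom 11: C, bond orders sum to 2 (valence 4) → 2 H
  atom 12: C, bond orders sum to 3 (valence 4) → 1 H
  atom 13: C, bond orders sum to 3 (valence 4) → 1 H
  atom 14: O, bond orders sum to 2 (valence 2) → 0 H
  atom 15: C, bond orders sum to 2 (valence 4) → 2 H
  atom 16: C, bond orders sum to 3 (valence 4) → 1 H
  atom 17: Cl (halogen, monovalent) → 0 H
  atom 18: C, bond orders sum to 2 (valence 4) → 2 H
  atom 19: C, bond orders sum to 2 (valence 4) → 2 H
  atom 20: C, bond orders sum to 2 (valence 4) → 2 H
  atom 21: C, bond orders sum to 1 (valence 4) → 3 H
Totals → C:16, H:30, Cl:2, O:3.
In Hill order: C16H30Cl2O3.

C16H30Cl2O3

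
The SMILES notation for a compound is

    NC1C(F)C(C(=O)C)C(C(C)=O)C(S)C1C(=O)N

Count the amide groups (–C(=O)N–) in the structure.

The amide motif appears at heavy-atom position 16 in the SMILES.
Other groups present: 2 ketone, 1 primary amine, 1 thiol.
Amide count: 1.

1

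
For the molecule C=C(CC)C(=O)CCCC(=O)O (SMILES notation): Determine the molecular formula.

Walk through each heavy atom and fill implicit hydrogens from standard valence (C 4, N 3, O 2, S 2, halogen 1):
  atom 1: C, bond orders sum to 2 (valence 4) → 2 H
  atom 2: C, bond orders sum to 4 (valence 4) → 0 H
  atom 3: C, bond orders sum to 2 (valence 4) → 2 H
  atom 4: C, bond orders sum to 1 (valence 4) → 3 H
  atom 5: C, bond orders sum to 4 (valence 4) → 0 H
  atom 6: O, bond orders sum to 2 (valence 2) → 0 H
  atom 7: C, bond orders sum to 2 (valence 4) → 2 H
  atom 8: C, bond orders sum to 2 (valence 4) → 2 H
  atom 9: C, bond orders sum to 2 (valence 4) → 2 H
  atom 10: C, bond orders sum to 4 (valence 4) → 0 H
  atom 11: O, bond orders sum to 2 (valence 2) → 0 H
  atom 12: O, bond orders sum to 1 (valence 2) → 1 H
Totals → C:9, H:14, O:3.

C9H14O3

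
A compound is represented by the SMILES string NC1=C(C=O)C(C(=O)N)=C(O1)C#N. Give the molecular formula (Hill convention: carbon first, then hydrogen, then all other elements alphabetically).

Walk through each heavy atom and fill implicit hydrogens from standard valence (C 4, N 3, O 2, S 2, halogen 1):
  atom 1: N, bond orders sum to 1 (valence 3) → 2 H
  atom 2: C, bond orders sum to 4 (valence 4) → 0 H
  atom 3: C, bond orders sum to 4 (valence 4) → 0 H
  atom 4: C, bond orders sum to 3 (valence 4) → 1 H
  atom 5: O, bond orders sum to 2 (valence 2) → 0 H
  atom 6: C, bond orders sum to 4 (valence 4) → 0 H
  atom 7: C, bond orders sum to 4 (valence 4) → 0 H
  atom 8: O, bond orders sum to 2 (valence 2) → 0 H
  atom 9: N, bond orders sum to 1 (valence 3) → 2 H
  atom 10: C, bond orders sum to 4 (valence 4) → 0 H
  atom 11: O, bond orders sum to 2 (valence 2) → 0 H
  atom 12: C, bond orders sum to 4 (valence 4) → 0 H
  atom 13: N, bond orders sum to 3 (valence 3) → 0 H
Totals → C:7, H:5, N:3, O:3.

C7H5N3O3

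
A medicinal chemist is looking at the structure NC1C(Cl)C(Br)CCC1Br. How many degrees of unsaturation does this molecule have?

Molecular formula: C6H10Br2ClN.
DoU = (2C + 2 + N − H − X) / 2, where X is the halogen count and O/S are ignored.
    = (2·6 + 2 + 1 − 10 − 3) / 2 = 2 / 2 = 1.

1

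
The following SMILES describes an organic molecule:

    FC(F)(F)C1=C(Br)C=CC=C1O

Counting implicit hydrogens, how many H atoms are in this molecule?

4

Walk through each heavy atom and fill implicit hydrogens from standard valence (C 4, N 3, O 2, S 2, halogen 1):
  atom 1: F (halogen, monovalent) → 0 H
  atom 2: C, bond orders sum to 4 (valence 4) → 0 H
  atom 3: F (halogen, monovalent) → 0 H
  atom 4: F (halogen, monovalent) → 0 H
  atom 5: C, bond orders sum to 4 (valence 4) → 0 H
  atom 6: C, bond orders sum to 4 (valence 4) → 0 H
  atom 7: Br (halogen, monovalent) → 0 H
  atom 8: C, bond orders sum to 3 (valence 4) → 1 H
  atom 9: C, bond orders sum to 3 (valence 4) → 1 H
  atom 10: C, bond orders sum to 3 (valence 4) → 1 H
  atom 11: C, bond orders sum to 4 (valence 4) → 0 H
  atom 12: O, bond orders sum to 1 (valence 2) → 1 H
Total hydrogens: 4.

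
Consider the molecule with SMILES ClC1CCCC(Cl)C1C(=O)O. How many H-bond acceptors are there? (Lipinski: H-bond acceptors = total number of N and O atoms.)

2

N atoms: 0; O atoms: 2.
Lipinski HBA = 0 + 2 = 2.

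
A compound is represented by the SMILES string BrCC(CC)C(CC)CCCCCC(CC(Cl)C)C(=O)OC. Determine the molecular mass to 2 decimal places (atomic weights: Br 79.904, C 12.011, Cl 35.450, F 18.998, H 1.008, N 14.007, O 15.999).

397.82 g/mol

First, the molecular formula is C18H34BrClO2 (counting implicit H from valence).
  Br: 1 × 79.904 = 79.904
  C: 18 × 12.011 = 216.198
  Cl: 1 × 35.450 = 35.450
  H: 34 × 1.008 = 34.272
  O: 2 × 15.999 = 31.998
Sum: 1×79.904 + 18×12.011 + 1×35.450 + 34×1.008 + 2×15.999 = 397.822 → 397.82 g/mol.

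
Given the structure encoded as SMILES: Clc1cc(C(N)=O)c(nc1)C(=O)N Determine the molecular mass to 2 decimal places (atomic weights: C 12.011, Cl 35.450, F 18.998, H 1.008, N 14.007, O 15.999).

First, the molecular formula is C7H6ClN3O2 (counting implicit H from valence).
  C: 7 × 12.011 = 84.077
  Cl: 1 × 35.450 = 35.450
  H: 6 × 1.008 = 6.048
  N: 3 × 14.007 = 42.021
  O: 2 × 15.999 = 31.998
Sum: 7×12.011 + 1×35.450 + 6×1.008 + 3×14.007 + 2×15.999 = 199.594 → 199.59 g/mol.

199.59 g/mol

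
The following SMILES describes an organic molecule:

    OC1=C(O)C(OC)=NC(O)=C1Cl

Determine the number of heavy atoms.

12

Every atom symbol written in the SMILES (organic subset) is one heavy atom; implicit H are not written.
Heavy atoms by element → C:6, Cl:1, N:1, O:4.
Total: 12.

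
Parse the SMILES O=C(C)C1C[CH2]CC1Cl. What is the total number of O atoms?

Scan the SMILES for O atoms (remember two-letter symbols like Cl and Br are single atoms).
Oxygen count: 1.

1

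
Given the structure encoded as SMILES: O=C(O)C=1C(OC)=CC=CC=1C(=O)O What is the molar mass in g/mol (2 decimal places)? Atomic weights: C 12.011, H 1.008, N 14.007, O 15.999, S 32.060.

First, the molecular formula is C9H8O5 (counting implicit H from valence).
  C: 9 × 12.011 = 108.099
  H: 8 × 1.008 = 8.064
  O: 5 × 15.999 = 79.995
Sum: 9×12.011 + 8×1.008 + 5×15.999 = 196.158 → 196.16 g/mol.

196.16 g/mol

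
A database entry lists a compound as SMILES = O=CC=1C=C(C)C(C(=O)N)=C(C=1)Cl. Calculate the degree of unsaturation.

6

Degree of unsaturation = (number of rings) + (number of π bonds).
Ring closures in the SMILES: 1.
π bonds: 5 double bonds (each 1 DoU) → 5 DoU from unsaturation.
Total DoU = 1 + 5 = 6.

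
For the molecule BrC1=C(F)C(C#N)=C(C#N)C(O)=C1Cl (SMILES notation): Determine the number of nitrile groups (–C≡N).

The nitrile motif appears at heavy-atom positions 6, 9 in the SMILES.
Other groups present: 1 hydroxyl.
Nitrile count: 2.

2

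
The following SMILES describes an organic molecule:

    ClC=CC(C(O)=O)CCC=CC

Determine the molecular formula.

C9H13ClO2

Walk through each heavy atom and fill implicit hydrogens from standard valence (C 4, N 3, O 2, S 2, halogen 1):
  atom 1: Cl (halogen, monovalent) → 0 H
  atom 2: C, bond orders sum to 3 (valence 4) → 1 H
  atom 3: C, bond orders sum to 3 (valence 4) → 1 H
  atom 4: C, bond orders sum to 3 (valence 4) → 1 H
  atom 5: C, bond orders sum to 4 (valence 4) → 0 H
  atom 6: O, bond orders sum to 1 (valence 2) → 1 H
  atom 7: O, bond orders sum to 2 (valence 2) → 0 H
  atom 8: C, bond orders sum to 2 (valence 4) → 2 H
  atom 9: C, bond orders sum to 2 (valence 4) → 2 H
  atom 10: C, bond orders sum to 3 (valence 4) → 1 H
  atom 11: C, bond orders sum to 3 (valence 4) → 1 H
  atom 12: C, bond orders sum to 1 (valence 4) → 3 H
Totals → C:9, H:13, Cl:1, O:2.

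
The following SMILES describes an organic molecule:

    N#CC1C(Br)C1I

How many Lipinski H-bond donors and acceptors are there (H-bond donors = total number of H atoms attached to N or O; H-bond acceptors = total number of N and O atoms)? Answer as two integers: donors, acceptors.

Donors: find every N or O and count the H atoms it carries.
  atom 1 (N): bond orders sum to 3 → 0 H
Lipinski HBD = 0.
Acceptors: N atoms = 1, O atoms = 0 → HBA = 1.

0, 1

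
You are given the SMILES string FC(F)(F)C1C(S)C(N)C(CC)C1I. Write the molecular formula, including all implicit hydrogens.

Walk through each heavy atom and fill implicit hydrogens from standard valence (C 4, N 3, O 2, S 2, halogen 1):
  atom 1: F (halogen, monovalent) → 0 H
  atom 2: C, bond orders sum to 4 (valence 4) → 0 H
  atom 3: F (halogen, monovalent) → 0 H
  atom 4: F (halogen, monovalent) → 0 H
  atom 5: C, bond orders sum to 3 (valence 4) → 1 H
  atom 6: C, bond orders sum to 3 (valence 4) → 1 H
  atom 7: S, bond orders sum to 1 (valence 2) → 1 H
  atom 8: C, bond orders sum to 3 (valence 4) → 1 H
  atom 9: N, bond orders sum to 1 (valence 3) → 2 H
  atom 10: C, bond orders sum to 3 (valence 4) → 1 H
  atom 11: C, bond orders sum to 2 (valence 4) → 2 H
  atom 12: C, bond orders sum to 1 (valence 4) → 3 H
  atom 13: C, bond orders sum to 3 (valence 4) → 1 H
  atom 14: I (halogen, monovalent) → 0 H
Totals → C:8, H:13, F:3, I:1, N:1, S:1.

C8H13F3INS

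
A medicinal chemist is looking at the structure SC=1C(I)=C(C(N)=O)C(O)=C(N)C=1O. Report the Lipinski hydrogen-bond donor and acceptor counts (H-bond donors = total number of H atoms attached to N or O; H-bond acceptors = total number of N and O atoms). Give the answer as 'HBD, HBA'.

Donors: find every N or O and count the H atoms it carries.
  atom 7 (N): bond orders sum to 1 → 2 H
  atom 8 (O): bond orders sum to 2 → 0 H
  atom 10 (O): bond orders sum to 1 → 1 H
  atom 12 (N): bond orders sum to 1 → 2 H
  atom 14 (O): bond orders sum to 1 → 1 H
Lipinski HBD = 6.
Acceptors: N atoms = 2, O atoms = 3 → HBA = 5.

6, 5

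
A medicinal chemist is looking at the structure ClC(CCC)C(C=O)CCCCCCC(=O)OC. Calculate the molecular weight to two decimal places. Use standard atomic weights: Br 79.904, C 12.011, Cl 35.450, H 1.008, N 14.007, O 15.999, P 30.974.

276.80 g/mol

First, the molecular formula is C14H25ClO3 (counting implicit H from valence).
  C: 14 × 12.011 = 168.154
  Cl: 1 × 35.450 = 35.450
  H: 25 × 1.008 = 25.200
  O: 3 × 15.999 = 47.997
Sum: 14×12.011 + 1×35.450 + 25×1.008 + 3×15.999 = 276.801 → 276.80 g/mol.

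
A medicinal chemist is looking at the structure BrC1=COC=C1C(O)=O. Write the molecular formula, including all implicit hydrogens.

Walk through each heavy atom and fill implicit hydrogens from standard valence (C 4, N 3, O 2, S 2, halogen 1):
  atom 1: Br (halogen, monovalent) → 0 H
  atom 2: C, bond orders sum to 4 (valence 4) → 0 H
  atom 3: C, bond orders sum to 3 (valence 4) → 1 H
  atom 4: O, bond orders sum to 2 (valence 2) → 0 H
  atom 5: C, bond orders sum to 3 (valence 4) → 1 H
  atom 6: C, bond orders sum to 4 (valence 4) → 0 H
  atom 7: C, bond orders sum to 4 (valence 4) → 0 H
  atom 8: O, bond orders sum to 1 (valence 2) → 1 H
  atom 9: O, bond orders sum to 2 (valence 2) → 0 H
Totals → C:5, H:3, Br:1, O:3.

C5H3BrO3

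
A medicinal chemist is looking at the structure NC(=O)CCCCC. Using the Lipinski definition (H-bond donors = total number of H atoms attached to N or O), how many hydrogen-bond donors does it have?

Donors: find every N or O and count the H atoms it carries.
  atom 1 (N): bond orders sum to 1 → 2 H
  atom 3 (O): bond orders sum to 2 → 0 H
Lipinski HBD = 2.

2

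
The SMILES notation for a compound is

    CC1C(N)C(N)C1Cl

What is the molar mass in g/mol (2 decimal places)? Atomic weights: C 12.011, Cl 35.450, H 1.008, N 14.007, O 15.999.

First, the molecular formula is C5H11ClN2 (counting implicit H from valence).
  C: 5 × 12.011 = 60.055
  Cl: 1 × 35.450 = 35.450
  H: 11 × 1.008 = 11.088
  N: 2 × 14.007 = 28.014
Sum: 5×12.011 + 1×35.450 + 11×1.008 + 2×14.007 = 134.607 → 134.61 g/mol.

134.61 g/mol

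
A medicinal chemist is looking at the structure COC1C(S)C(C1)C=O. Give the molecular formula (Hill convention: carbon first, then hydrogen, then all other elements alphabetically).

C6H10O2S

Walk through each heavy atom and fill implicit hydrogens from standard valence (C 4, N 3, O 2, S 2, halogen 1):
  atom 1: C, bond orders sum to 1 (valence 4) → 3 H
  atom 2: O, bond orders sum to 2 (valence 2) → 0 H
  atom 3: C, bond orders sum to 3 (valence 4) → 1 H
  atom 4: C, bond orders sum to 3 (valence 4) → 1 H
  atom 5: S, bond orders sum to 1 (valence 2) → 1 H
  atom 6: C, bond orders sum to 3 (valence 4) → 1 H
  atom 7: C, bond orders sum to 2 (valence 4) → 2 H
  atom 8: C, bond orders sum to 3 (valence 4) → 1 H
  atom 9: O, bond orders sum to 2 (valence 2) → 0 H
Totals → C:6, H:10, O:2, S:1.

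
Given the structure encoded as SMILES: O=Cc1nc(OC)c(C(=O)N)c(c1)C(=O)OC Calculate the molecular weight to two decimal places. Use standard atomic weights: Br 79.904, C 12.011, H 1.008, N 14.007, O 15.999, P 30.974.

238.20 g/mol

First, the molecular formula is C10H10N2O5 (counting implicit H from valence).
  C: 10 × 12.011 = 120.110
  H: 10 × 1.008 = 10.080
  N: 2 × 14.007 = 28.014
  O: 5 × 15.999 = 79.995
Sum: 10×12.011 + 10×1.008 + 2×14.007 + 5×15.999 = 238.199 → 238.20 g/mol.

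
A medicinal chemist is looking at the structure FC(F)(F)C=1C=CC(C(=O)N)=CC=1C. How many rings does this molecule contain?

1

In SMILES, each pair of matching ring-closure digits denotes one ring-closing bond; the number of such bonds equals the number of independent rings.
Ring-closure bonds here: 1.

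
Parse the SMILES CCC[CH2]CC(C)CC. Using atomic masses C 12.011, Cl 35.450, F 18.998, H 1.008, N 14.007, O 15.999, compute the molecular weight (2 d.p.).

128.26 g/mol

First, the molecular formula is C9H20 (counting implicit H from valence).
  C: 9 × 12.011 = 108.099
  H: 20 × 1.008 = 20.160
Sum: 9×12.011 + 20×1.008 = 128.259 → 128.26 g/mol.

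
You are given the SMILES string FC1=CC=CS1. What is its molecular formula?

C4H3FS

Walk through each heavy atom and fill implicit hydrogens from standard valence (C 4, N 3, O 2, S 2, halogen 1):
  atom 1: F (halogen, monovalent) → 0 H
  atom 2: C, bond orders sum to 4 (valence 4) → 0 H
  atom 3: C, bond orders sum to 3 (valence 4) → 1 H
  atom 4: C, bond orders sum to 3 (valence 4) → 1 H
  atom 5: C, bond orders sum to 3 (valence 4) → 1 H
  atom 6: S, bond orders sum to 2 (valence 2) → 0 H
Totals → C:4, H:3, F:1, S:1.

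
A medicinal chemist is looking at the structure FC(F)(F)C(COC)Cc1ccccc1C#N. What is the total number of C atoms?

Count every carbon token in the SMILES (each C, including those in ring-closure positions and inside branches).
Carbon count: 12.

12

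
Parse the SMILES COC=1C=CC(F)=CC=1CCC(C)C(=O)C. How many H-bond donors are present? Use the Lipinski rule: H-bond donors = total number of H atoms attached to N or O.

0

Donors: find every N or O and count the H atoms it carries.
  atom 2 (O): bond orders sum to 2 → 0 H
  atom 15 (O): bond orders sum to 2 → 0 H
Lipinski HBD = 0.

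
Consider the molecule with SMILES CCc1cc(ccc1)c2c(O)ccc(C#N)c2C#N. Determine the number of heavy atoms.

Every atom symbol written in the SMILES (organic subset) is one heavy atom; implicit H are not written.
Heavy atoms by element → C:16, N:2, O:1.
Total: 19.

19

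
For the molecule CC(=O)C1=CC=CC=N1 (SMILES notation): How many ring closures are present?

In SMILES, each pair of matching ring-closure digits denotes one ring-closing bond; the number of such bonds equals the number of independent rings.
Ring-closure bonds here: 1.

1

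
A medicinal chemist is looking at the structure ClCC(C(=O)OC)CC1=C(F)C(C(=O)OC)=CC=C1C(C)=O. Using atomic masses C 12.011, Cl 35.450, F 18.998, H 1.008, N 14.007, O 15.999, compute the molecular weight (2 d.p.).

330.74 g/mol

First, the molecular formula is C15H16ClFO5 (counting implicit H from valence).
  C: 15 × 12.011 = 180.165
  Cl: 1 × 35.450 = 35.450
  F: 1 × 18.998 = 18.998
  H: 16 × 1.008 = 16.128
  O: 5 × 15.999 = 79.995
Sum: 15×12.011 + 1×35.450 + 1×18.998 + 16×1.008 + 5×15.999 = 330.736 → 330.74 g/mol.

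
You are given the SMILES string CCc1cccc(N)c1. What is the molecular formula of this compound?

C8H11N

Walk through each heavy atom and fill implicit hydrogens from standard valence (C 4, N 3, O 2, S 2, halogen 1); for lowercase aromatic atoms, an aromatic c carries 1 H when it has two neighbours and 0 H with three, and aromatic n carries 0 H:
  atom 1: C, bond orders sum to 1 (valence 4) → 3 H
  atom 2: C, bond orders sum to 2 (valence 4) → 2 H
  atom 3: aromatic c, 3 neighbours → 0 H
  atom 4: aromatic c, 2 neighbours → 1 H
  atom 5: aromatic c, 2 neighbours → 1 H
  atom 6: aromatic c, 2 neighbours → 1 H
  atom 7: aromatic c, 3 neighbours → 0 H
  atom 8: N, bond orders sum to 1 (valence 3) → 2 H
  atom 9: aromatic c, 2 neighbours → 1 H
Totals → C:8, H:11, N:1.
In Hill order: C8H11N.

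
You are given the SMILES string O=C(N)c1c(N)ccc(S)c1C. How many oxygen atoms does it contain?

1

Scan the SMILES for O atoms (remember two-letter symbols like Cl and Br are single atoms).
Oxygen count: 1.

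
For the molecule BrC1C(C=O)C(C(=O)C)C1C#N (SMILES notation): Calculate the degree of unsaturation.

Molecular formula: C8H8BrNO2.
DoU = (2C + 2 + N − H − X) / 2, where X is the halogen count and O/S are ignored.
    = (2·8 + 2 + 1 − 8 − 1) / 2 = 10 / 2 = 5.

5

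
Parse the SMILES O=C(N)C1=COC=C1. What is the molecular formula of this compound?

Walk through each heavy atom and fill implicit hydrogens from standard valence (C 4, N 3, O 2, S 2, halogen 1):
  atom 1: O, bond orders sum to 2 (valence 2) → 0 H
  atom 2: C, bond orders sum to 4 (valence 4) → 0 H
  atom 3: N, bond orders sum to 1 (valence 3) → 2 H
  atom 4: C, bond orders sum to 4 (valence 4) → 0 H
  atom 5: C, bond orders sum to 3 (valence 4) → 1 H
  atom 6: O, bond orders sum to 2 (valence 2) → 0 H
  atom 7: C, bond orders sum to 3 (valence 4) → 1 H
  atom 8: C, bond orders sum to 3 (valence 4) → 1 H
Totals → C:5, H:5, N:1, O:2.
In Hill order: C5H5NO2.

C5H5NO2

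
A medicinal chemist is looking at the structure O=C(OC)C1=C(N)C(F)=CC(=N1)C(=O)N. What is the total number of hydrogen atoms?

Walk through each heavy atom and fill implicit hydrogens from standard valence (C 4, N 3, O 2, S 2, halogen 1):
  atom 1: O, bond orders sum to 2 (valence 2) → 0 H
  atom 2: C, bond orders sum to 4 (valence 4) → 0 H
  atom 3: O, bond orders sum to 2 (valence 2) → 0 H
  atom 4: C, bond orders sum to 1 (valence 4) → 3 H
  atom 5: C, bond orders sum to 4 (valence 4) → 0 H
  atom 6: C, bond orders sum to 4 (valence 4) → 0 H
  atom 7: N, bond orders sum to 1 (valence 3) → 2 H
  atom 8: C, bond orders sum to 4 (valence 4) → 0 H
  atom 9: F (halogen, monovalent) → 0 H
  atom 10: C, bond orders sum to 3 (valence 4) → 1 H
  atom 11: C, bond orders sum to 4 (valence 4) → 0 H
  atom 12: N, bond orders sum to 3 (valence 3) → 0 H
  atom 13: C, bond orders sum to 4 (valence 4) → 0 H
  atom 14: O, bond orders sum to 2 (valence 2) → 0 H
  atom 15: N, bond orders sum to 1 (valence 3) → 2 H
Total hydrogens: 8.

8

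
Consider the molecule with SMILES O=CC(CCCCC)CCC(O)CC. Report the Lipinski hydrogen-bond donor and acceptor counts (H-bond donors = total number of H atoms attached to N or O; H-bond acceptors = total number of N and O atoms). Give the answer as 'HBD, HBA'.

Donors: find every N or O and count the H atoms it carries.
  atom 1 (O): bond orders sum to 2 → 0 H
  atom 12 (O): bond orders sum to 1 → 1 H
Lipinski HBD = 1.
Acceptors: N atoms = 0, O atoms = 2 → HBA = 2.

1, 2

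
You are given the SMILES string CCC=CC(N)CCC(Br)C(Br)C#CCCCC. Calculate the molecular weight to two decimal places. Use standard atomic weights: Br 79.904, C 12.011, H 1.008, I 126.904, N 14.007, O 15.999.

First, the molecular formula is C15H25Br2N (counting implicit H from valence).
  Br: 2 × 79.904 = 159.808
  C: 15 × 12.011 = 180.165
  H: 25 × 1.008 = 25.200
  N: 1 × 14.007 = 14.007
Sum: 2×79.904 + 15×12.011 + 25×1.008 + 1×14.007 = 379.180 → 379.18 g/mol.

379.18 g/mol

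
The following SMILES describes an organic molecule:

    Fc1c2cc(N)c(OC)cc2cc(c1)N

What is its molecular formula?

C11H11FN2O

Walk through each heavy atom and fill implicit hydrogens from standard valence (C 4, N 3, O 2, S 2, halogen 1); for lowercase aromatic atoms, an aromatic c carries 1 H when it has two neighbours and 0 H with three, and aromatic n carries 0 H:
  atom 1: F (halogen, monovalent) → 0 H
  atom 2: aromatic c, 3 neighbours → 0 H
  atom 3: aromatic c, 3 neighbours → 0 H
  atom 4: aromatic c, 2 neighbours → 1 H
  atom 5: aromatic c, 3 neighbours → 0 H
  atom 6: N, bond orders sum to 1 (valence 3) → 2 H
  atom 7: aromatic c, 3 neighbours → 0 H
  atom 8: O, bond orders sum to 2 (valence 2) → 0 H
  atom 9: C, bond orders sum to 1 (valence 4) → 3 H
  atom 10: aromatic c, 2 neighbours → 1 H
  atom 11: aromatic c, 3 neighbours → 0 H
  atom 12: aromatic c, 2 neighbours → 1 H
  atom 13: aromatic c, 3 neighbours → 0 H
  atom 14: aromatic c, 2 neighbours → 1 H
  atom 15: N, bond orders sum to 1 (valence 3) → 2 H
Totals → C:11, H:11, F:1, N:2, O:1.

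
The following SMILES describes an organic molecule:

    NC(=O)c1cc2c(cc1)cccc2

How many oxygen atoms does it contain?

Scan the SMILES for O atoms (remember two-letter symbols like Cl and Br are single atoms).
Oxygen count: 1.

1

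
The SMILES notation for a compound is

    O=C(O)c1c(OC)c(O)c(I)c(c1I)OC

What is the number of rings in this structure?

In SMILES, each pair of matching ring-closure digits denotes one ring-closing bond; the number of such bonds equals the number of independent rings.
Ring-closure bonds here: 1.

1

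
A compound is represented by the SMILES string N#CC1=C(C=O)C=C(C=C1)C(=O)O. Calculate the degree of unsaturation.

Degree of unsaturation = (number of rings) + (number of π bonds).
Ring closures in the SMILES: 1.
π bonds: 5 double bonds (each 1 DoU), 1 triple bond (each 2 DoU) → 7 DoU from unsaturation.
Total DoU = 1 + 7 = 8.

8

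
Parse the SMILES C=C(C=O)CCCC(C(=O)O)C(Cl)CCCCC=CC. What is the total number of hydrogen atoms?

Walk through each heavy atom and fill implicit hydrogens from standard valence (C 4, N 3, O 2, S 2, halogen 1):
  atom 1: C, bond orders sum to 2 (valence 4) → 2 H
  atom 2: C, bond orders sum to 4 (valence 4) → 0 H
  atom 3: C, bond orders sum to 3 (valence 4) → 1 H
  atom 4: O, bond orders sum to 2 (valence 2) → 0 H
  atom 5: C, bond orders sum to 2 (valence 4) → 2 H
  atom 6: C, bond orders sum to 2 (valence 4) → 2 H
  atom 7: C, bond orders sum to 2 (valence 4) → 2 H
  atom 8: C, bond orders sum to 3 (valence 4) → 1 H
  atom 9: C, bond orders sum to 4 (valence 4) → 0 H
  atom 10: O, bond orders sum to 2 (valence 2) → 0 H
  atom 11: O, bond orders sum to 1 (valence 2) → 1 H
  atom 12: C, bond orders sum to 3 (valence 4) → 1 H
  atom 13: Cl (halogen, monovalent) → 0 H
  atom 14: C, bond orders sum to 2 (valence 4) → 2 H
  atom 15: C, bond orders sum to 2 (valence 4) → 2 H
  atom 16: C, bond orders sum to 2 (valence 4) → 2 H
  atom 17: C, bond orders sum to 2 (valence 4) → 2 H
  atom 18: C, bond orders sum to 3 (valence 4) → 1 H
  atom 19: C, bond orders sum to 3 (valence 4) → 1 H
  atom 20: C, bond orders sum to 1 (valence 4) → 3 H
Total hydrogens: 25.

25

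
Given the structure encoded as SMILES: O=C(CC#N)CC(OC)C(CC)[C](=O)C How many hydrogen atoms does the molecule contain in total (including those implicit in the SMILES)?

17

Walk through each heavy atom and fill implicit hydrogens from standard valence (C 4, N 3, O 2, S 2, halogen 1):
  atom 1: O, bond orders sum to 2 (valence 2) → 0 H
  atom 2: C, bond orders sum to 4 (valence 4) → 0 H
  atom 3: C, bond orders sum to 2 (valence 4) → 2 H
  atom 4: C, bond orders sum to 4 (valence 4) → 0 H
  atom 5: N, bond orders sum to 3 (valence 3) → 0 H
  atom 6: C, bond orders sum to 2 (valence 4) → 2 H
  atom 7: C, bond orders sum to 3 (valence 4) → 1 H
  atom 8: O, bond orders sum to 2 (valence 2) → 0 H
  atom 9: C, bond orders sum to 1 (valence 4) → 3 H
  atom 10: C, bond orders sum to 3 (valence 4) → 1 H
  atom 11: C, bond orders sum to 2 (valence 4) → 2 H
  atom 12: C, bond orders sum to 1 (valence 4) → 3 H
  atom 13: C with explicit H count 0
  atom 14: O, bond orders sum to 2 (valence 2) → 0 H
  atom 15: C, bond orders sum to 1 (valence 4) → 3 H
Total hydrogens: 17.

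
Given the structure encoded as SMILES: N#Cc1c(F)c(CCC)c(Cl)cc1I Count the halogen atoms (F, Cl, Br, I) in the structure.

3

Halogen atoms appear at heavy-atom positions 5, 11, 14 (1×Cl, 1×F, 1×I).
Other groups present: 1 nitrile.
Halogen count: 3.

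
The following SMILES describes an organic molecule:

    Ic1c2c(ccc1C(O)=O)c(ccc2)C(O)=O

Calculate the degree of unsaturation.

9

Molecular formula: C12H7IO4.
DoU = (2C + 2 + N − H − X) / 2, where X is the halogen count and O/S are ignored.
    = (2·12 + 2 + 0 − 7 − 1) / 2 = 18 / 2 = 9.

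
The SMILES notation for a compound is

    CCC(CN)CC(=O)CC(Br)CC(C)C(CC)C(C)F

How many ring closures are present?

0

In SMILES, each pair of matching ring-closure digits denotes one ring-closing bond; the number of such bonds equals the number of independent rings.
Ring-closure bonds here: 0.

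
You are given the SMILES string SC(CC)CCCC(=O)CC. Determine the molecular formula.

C9H18OS

Walk through each heavy atom and fill implicit hydrogens from standard valence (C 4, N 3, O 2, S 2, halogen 1):
  atom 1: S, bond orders sum to 1 (valence 2) → 1 H
  atom 2: C, bond orders sum to 3 (valence 4) → 1 H
  atom 3: C, bond orders sum to 2 (valence 4) → 2 H
  atom 4: C, bond orders sum to 1 (valence 4) → 3 H
  atom 5: C, bond orders sum to 2 (valence 4) → 2 H
  atom 6: C, bond orders sum to 2 (valence 4) → 2 H
  atom 7: C, bond orders sum to 2 (valence 4) → 2 H
  atom 8: C, bond orders sum to 4 (valence 4) → 0 H
  atom 9: O, bond orders sum to 2 (valence 2) → 0 H
  atom 10: C, bond orders sum to 2 (valence 4) → 2 H
  atom 11: C, bond orders sum to 1 (valence 4) → 3 H
Totals → C:9, H:18, O:1, S:1.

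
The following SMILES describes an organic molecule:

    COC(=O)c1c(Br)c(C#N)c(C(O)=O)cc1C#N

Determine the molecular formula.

C11H5BrN2O4

Walk through each heavy atom and fill implicit hydrogens from standard valence (C 4, N 3, O 2, S 2, halogen 1); for lowercase aromatic atoms, an aromatic c carries 1 H when it has two neighbours and 0 H with three, and aromatic n carries 0 H:
  atom 1: C, bond orders sum to 1 (valence 4) → 3 H
  atom 2: O, bond orders sum to 2 (valence 2) → 0 H
  atom 3: C, bond orders sum to 4 (valence 4) → 0 H
  atom 4: O, bond orders sum to 2 (valence 2) → 0 H
  atom 5: aromatic c, 3 neighbours → 0 H
  atom 6: aromatic c, 3 neighbours → 0 H
  atom 7: Br (halogen, monovalent) → 0 H
  atom 8: aromatic c, 3 neighbours → 0 H
  atom 9: C, bond orders sum to 4 (valence 4) → 0 H
  atom 10: N, bond orders sum to 3 (valence 3) → 0 H
  atom 11: aromatic c, 3 neighbours → 0 H
  atom 12: C, bond orders sum to 4 (valence 4) → 0 H
  atom 13: O, bond orders sum to 1 (valence 2) → 1 H
  atom 14: O, bond orders sum to 2 (valence 2) → 0 H
  atom 15: aromatic c, 2 neighbours → 1 H
  atom 16: aromatic c, 3 neighbours → 0 H
  atom 17: C, bond orders sum to 4 (valence 4) → 0 H
  atom 18: N, bond orders sum to 3 (valence 3) → 0 H
Totals → C:11, H:5, Br:1, N:2, O:4.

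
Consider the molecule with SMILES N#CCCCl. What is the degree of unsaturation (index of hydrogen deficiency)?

Degree of unsaturation = (number of rings) + (number of π bonds).
Ring closures in the SMILES: 0.
π bonds: 1 triple bond (each 2 DoU) → 2 DoU from unsaturation.
Total DoU = 0 + 2 = 2.

2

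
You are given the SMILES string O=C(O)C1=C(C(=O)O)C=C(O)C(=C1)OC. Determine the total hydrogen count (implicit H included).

Walk through each heavy atom and fill implicit hydrogens from standard valence (C 4, N 3, O 2, S 2, halogen 1):
  atom 1: O, bond orders sum to 2 (valence 2) → 0 H
  atom 2: C, bond orders sum to 4 (valence 4) → 0 H
  atom 3: O, bond orders sum to 1 (valence 2) → 1 H
  atom 4: C, bond orders sum to 4 (valence 4) → 0 H
  atom 5: C, bond orders sum to 4 (valence 4) → 0 H
  atom 6: C, bond orders sum to 4 (valence 4) → 0 H
  atom 7: O, bond orders sum to 2 (valence 2) → 0 H
  atom 8: O, bond orders sum to 1 (valence 2) → 1 H
  atom 9: C, bond orders sum to 3 (valence 4) → 1 H
  atom 10: C, bond orders sum to 4 (valence 4) → 0 H
  atom 11: O, bond orders sum to 1 (valence 2) → 1 H
  atom 12: C, bond orders sum to 4 (valence 4) → 0 H
  atom 13: C, bond orders sum to 3 (valence 4) → 1 H
  atom 14: O, bond orders sum to 2 (valence 2) → 0 H
  atom 15: C, bond orders sum to 1 (valence 4) → 3 H
Total hydrogens: 8.

8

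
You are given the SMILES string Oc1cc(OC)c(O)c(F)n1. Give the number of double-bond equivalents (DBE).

4

Molecular formula: C6H6FNO3.
DoU = (2C + 2 + N − H − X) / 2, where X is the halogen count and O/S are ignored.
    = (2·6 + 2 + 1 − 6 − 1) / 2 = 8 / 2 = 4.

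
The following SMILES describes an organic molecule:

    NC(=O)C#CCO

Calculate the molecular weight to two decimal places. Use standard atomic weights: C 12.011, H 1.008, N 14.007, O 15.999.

99.09 g/mol

First, the molecular formula is C4H5NO2 (counting implicit H from valence).
  C: 4 × 12.011 = 48.044
  H: 5 × 1.008 = 5.040
  N: 1 × 14.007 = 14.007
  O: 2 × 15.999 = 31.998
Sum: 4×12.011 + 5×1.008 + 1×14.007 + 2×15.999 = 99.089 → 99.09 g/mol.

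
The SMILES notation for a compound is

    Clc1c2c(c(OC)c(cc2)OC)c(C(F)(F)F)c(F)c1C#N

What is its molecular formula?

C14H8ClF4NO2

Walk through each heavy atom and fill implicit hydrogens from standard valence (C 4, N 3, O 2, S 2, halogen 1); for lowercase aromatic atoms, an aromatic c carries 1 H when it has two neighbours and 0 H with three, and aromatic n carries 0 H:
  atom 1: Cl (halogen, monovalent) → 0 H
  atom 2: aromatic c, 3 neighbours → 0 H
  atom 3: aromatic c, 3 neighbours → 0 H
  atom 4: aromatic c, 3 neighbours → 0 H
  atom 5: aromatic c, 3 neighbours → 0 H
  atom 6: O, bond orders sum to 2 (valence 2) → 0 H
  atom 7: C, bond orders sum to 1 (valence 4) → 3 H
  atom 8: aromatic c, 3 neighbours → 0 H
  atom 9: aromatic c, 2 neighbours → 1 H
  atom 10: aromatic c, 2 neighbours → 1 H
  atom 11: O, bond orders sum to 2 (valence 2) → 0 H
  atom 12: C, bond orders sum to 1 (valence 4) → 3 H
  atom 13: aromatic c, 3 neighbours → 0 H
  atom 14: C, bond orders sum to 4 (valence 4) → 0 H
  atom 15: F (halogen, monovalent) → 0 H
  atom 16: F (halogen, monovalent) → 0 H
  atom 17: F (halogen, monovalent) → 0 H
  atom 18: aromatic c, 3 neighbours → 0 H
  atom 19: F (halogen, monovalent) → 0 H
  atom 20: aromatic c, 3 neighbours → 0 H
  atom 21: C, bond orders sum to 4 (valence 4) → 0 H
  atom 22: N, bond orders sum to 3 (valence 3) → 0 H
Totals → C:14, H:8, Cl:1, F:4, N:1, O:2.
In Hill order: C14H8ClF4NO2.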